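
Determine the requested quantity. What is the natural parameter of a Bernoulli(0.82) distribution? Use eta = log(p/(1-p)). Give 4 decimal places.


Natural parameter for Bernoulli: eta = log(p/(1-p)).
p = 0.82, 1-p = 0.18.
p/(1-p) = 4.555556.
eta = log(4.555556) = 1.5163

1.5163


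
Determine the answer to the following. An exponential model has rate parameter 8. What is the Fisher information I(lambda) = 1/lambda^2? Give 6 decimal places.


Fisher information for exponential: I(lambda) = 1/lambda^2.
lambda = 8, lambda^2 = 64.
I = 1/64 = 0.015625

0.015625


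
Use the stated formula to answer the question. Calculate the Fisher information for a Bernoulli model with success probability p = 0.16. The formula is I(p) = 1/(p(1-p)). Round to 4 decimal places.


For Bernoulli(p), Fisher information is I(p) = 1/(p*(1-p)).
p = 0.16, 1-p = 0.84.
p*(1-p) = 0.1344.
I(p) = 1/0.1344 = 7.4405

7.4405


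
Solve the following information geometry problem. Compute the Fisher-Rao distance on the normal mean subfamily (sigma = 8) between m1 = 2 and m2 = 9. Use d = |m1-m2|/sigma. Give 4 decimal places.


On the fixed-variance normal subfamily, geodesic distance = |m1-m2|/sigma.
|2 - 9| = 7.
sigma = 8.
d = 7/8 = 0.8750

0.8750


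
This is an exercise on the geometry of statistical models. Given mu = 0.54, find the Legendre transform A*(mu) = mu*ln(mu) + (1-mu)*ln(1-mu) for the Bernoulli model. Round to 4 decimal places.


Legendre transform for Bernoulli:
A*(mu) = mu*log(mu) + (1-mu)*log(1-mu).
mu = 0.54, 1-mu = 0.46.
mu*log(mu) = 0.54*log(0.54) = -0.332741.
(1-mu)*log(1-mu) = 0.46*log(0.46) = -0.357203.
A* = -0.332741 + -0.357203 = -0.6899

-0.6899


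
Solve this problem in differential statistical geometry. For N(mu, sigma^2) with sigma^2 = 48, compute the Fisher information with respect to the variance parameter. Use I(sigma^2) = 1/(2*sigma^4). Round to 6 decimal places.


Fisher information for variance: I(sigma^2) = 1/(2*sigma^4).
sigma^2 = 48, so sigma^4 = 2304.
I = 1/(2*2304) = 1/4608 = 0.000217

0.000217


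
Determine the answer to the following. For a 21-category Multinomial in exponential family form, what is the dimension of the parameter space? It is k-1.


Exponential family dimension calculation:
For Multinomial with k=21 categories, dim = k-1 = 20.

20


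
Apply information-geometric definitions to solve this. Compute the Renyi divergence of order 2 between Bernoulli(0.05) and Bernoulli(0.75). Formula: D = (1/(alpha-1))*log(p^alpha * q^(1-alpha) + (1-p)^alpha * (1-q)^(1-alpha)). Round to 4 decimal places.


Renyi divergence of order alpha between Bernoulli distributions:
D = (1/(alpha-1))*log(p^alpha * q^(1-alpha) + (1-p)^alpha * (1-q)^(1-alpha)).
alpha = 2, p = 0.05, q = 0.75.
p^alpha * q^(1-alpha) = 0.05^2 * 0.75^-1 = 0.003333.
(1-p)^alpha * (1-q)^(1-alpha) = 0.95^2 * 0.25^-1 = 3.61.
sum = 0.003333 + 3.61 = 3.613333.
D = (1/1)*log(3.613333) = 1.2846

1.2846


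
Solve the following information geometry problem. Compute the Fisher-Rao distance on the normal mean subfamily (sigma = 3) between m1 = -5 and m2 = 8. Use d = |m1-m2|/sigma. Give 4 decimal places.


On the fixed-variance normal subfamily, geodesic distance = |m1-m2|/sigma.
|-5 - 8| = 13.
sigma = 3.
d = 13/3 = 4.3333

4.3333


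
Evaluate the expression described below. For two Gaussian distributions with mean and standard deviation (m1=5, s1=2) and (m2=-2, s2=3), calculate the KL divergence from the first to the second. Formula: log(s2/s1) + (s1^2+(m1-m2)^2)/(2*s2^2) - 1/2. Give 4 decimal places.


KL divergence between normal distributions:
KL = log(s2/s1) + (s1^2 + (m1-m2)^2)/(2*s2^2) - 1/2.
log(3/2) = 0.405465.
(2^2 + (5--2)^2)/(2*3^2) = (4 + 49)/18 = 2.944444.
KL = 0.405465 + 2.944444 - 0.5 = 2.8499

2.8499


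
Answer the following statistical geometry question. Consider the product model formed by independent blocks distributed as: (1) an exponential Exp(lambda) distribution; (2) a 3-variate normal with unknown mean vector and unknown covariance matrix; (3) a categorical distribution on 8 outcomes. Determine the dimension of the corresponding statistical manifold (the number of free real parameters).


The dimension of a statistical manifold equals the number of free
(independent) real parameters of the model. For a product of independent
blocks the parameter counts add.
- exponential (lambda): 1.
- 3-variate normal: 3 (mean) + 3*4/2 = 6 (symmetric covariance) = 9.
- categorical on 8 outcomes (probabilities sum to 1): 8-1 = 7.
Total = 1 + 9 + 7 = 17.
Dimension = 17

17


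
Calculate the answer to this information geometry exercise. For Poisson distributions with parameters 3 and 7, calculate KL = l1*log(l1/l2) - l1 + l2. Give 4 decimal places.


KL divergence for Poisson:
KL = l1*log(l1/l2) - l1 + l2.
l1 = 3, l2 = 7.
log(3/7) = -0.847298.
l1*log(l1/l2) = 3 * -0.847298 = -2.541894.
KL = -2.541894 - 3 + 7 = 1.4581

1.4581


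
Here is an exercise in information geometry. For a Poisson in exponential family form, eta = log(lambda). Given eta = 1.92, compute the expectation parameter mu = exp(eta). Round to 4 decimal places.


Expectation parameter for Poisson exponential family:
mu = exp(eta).
eta = 1.92.
mu = exp(1.92) = 6.8210

6.8210


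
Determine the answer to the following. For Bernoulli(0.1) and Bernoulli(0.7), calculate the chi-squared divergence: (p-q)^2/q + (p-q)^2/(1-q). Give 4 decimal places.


Chi-squared divergence between Bernoulli distributions:
chi^2 = (p-q)^2/q + (p-q)^2/(1-q).
p = 0.1, q = 0.7, p-q = -0.6.
(p-q)^2 = 0.36.
term1 = 0.36/0.7 = 0.514286.
term2 = 0.36/0.3 = 1.2.
chi^2 = 0.514286 + 1.2 = 1.7143

1.7143


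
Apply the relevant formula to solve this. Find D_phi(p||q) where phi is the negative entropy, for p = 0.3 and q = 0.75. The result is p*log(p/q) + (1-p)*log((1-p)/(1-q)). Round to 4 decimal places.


Bregman divergence with negative entropy generator:
D = p*log(p/q) + (1-p)*log((1-p)/(1-q)).
p = 0.3, q = 0.75.
p*log(p/q) = 0.3*log(0.3/0.75) = -0.274887.
(1-p)*log((1-p)/(1-q)) = 0.7*log(0.7/0.25) = 0.720734.
D = -0.274887 + 0.720734 = 0.4458

0.4458


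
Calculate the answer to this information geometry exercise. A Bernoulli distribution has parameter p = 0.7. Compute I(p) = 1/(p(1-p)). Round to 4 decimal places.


For Bernoulli(p), Fisher information is I(p) = 1/(p*(1-p)).
p = 0.7, 1-p = 0.3.
p*(1-p) = 0.21.
I(p) = 1/0.21 = 4.7619

4.7619


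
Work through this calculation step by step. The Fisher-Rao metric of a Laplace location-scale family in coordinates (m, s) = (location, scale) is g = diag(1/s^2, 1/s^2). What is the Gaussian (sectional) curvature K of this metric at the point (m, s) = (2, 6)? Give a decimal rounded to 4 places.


The metric has the form g = (A dm^2 + B ds^2)/s^2 with A = 1, B = 1.
Substitute u = sqrt(A/B)*m: g = B*(du^2 + ds^2)/s^2, i.e. B times the
Poincare upper half-plane metric, which has constant Gaussian curvature -1.
Scaling a 2D metric by a constant c divides the Gaussian curvature by c,
so K = -1/B = -1/(1) = -1.0000 everywhere (the point (m, s) = (2, 6) is irrelevant:
the curvature is constant).
The requested Gaussian curvature is K = -1.0000.

-1.0000


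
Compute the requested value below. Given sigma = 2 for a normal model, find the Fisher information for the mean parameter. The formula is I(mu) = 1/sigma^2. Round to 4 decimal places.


The Fisher information for the mean of a normal distribution is I(mu) = 1/sigma^2.
sigma = 2, so sigma^2 = 4.
I(mu) = 1/4 = 0.2500

0.2500


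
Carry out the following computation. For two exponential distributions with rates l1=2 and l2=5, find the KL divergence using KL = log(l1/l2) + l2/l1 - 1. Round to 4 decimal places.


KL divergence for exponential family:
KL = log(l1/l2) + l2/l1 - 1.
log(2/5) = -0.916291.
5/2 = 2.5.
KL = -0.916291 + 2.5 - 1 = 0.5837

0.5837


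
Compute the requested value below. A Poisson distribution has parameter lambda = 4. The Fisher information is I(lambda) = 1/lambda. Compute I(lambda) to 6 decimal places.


Fisher information for Poisson: I(lambda) = 1/lambda.
lambda = 4.
I(lambda) = 1/4 = 0.250000

0.250000


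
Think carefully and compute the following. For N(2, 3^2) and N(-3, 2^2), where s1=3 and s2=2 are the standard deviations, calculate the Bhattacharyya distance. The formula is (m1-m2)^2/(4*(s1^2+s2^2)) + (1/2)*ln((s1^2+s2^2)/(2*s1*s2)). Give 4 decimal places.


Bhattacharyya distance between two Gaussians:
DB = (m1-m2)^2/(4*(s1^2+s2^2)) + (1/2)*ln((s1^2+s2^2)/(2*s1*s2)).
(m1-m2)^2 = (5)^2 = 25.
s1^2+s2^2 = 9 + 4 = 13.
term1 = 25/52 = 0.480769.
term2 = 0.5*ln(13/12.0) = 0.040021.
DB = 0.480769 + 0.040021 = 0.5208

0.5208


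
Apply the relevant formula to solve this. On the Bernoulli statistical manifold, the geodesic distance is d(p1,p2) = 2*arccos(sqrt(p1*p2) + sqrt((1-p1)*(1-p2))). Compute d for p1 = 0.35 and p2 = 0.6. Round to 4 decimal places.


Geodesic distance on Bernoulli manifold:
d(p1,p2) = 2*arccos(sqrt(p1*p2) + sqrt((1-p1)*(1-p2))).
sqrt(p1*p2) = sqrt(0.35*0.6) = 0.458258.
sqrt((1-p1)*(1-p2)) = sqrt(0.65*0.4) = 0.509902.
arg = 0.458258 + 0.509902 = 0.96816.
d = 2*arccos(0.96816) = 0.5061

0.5061


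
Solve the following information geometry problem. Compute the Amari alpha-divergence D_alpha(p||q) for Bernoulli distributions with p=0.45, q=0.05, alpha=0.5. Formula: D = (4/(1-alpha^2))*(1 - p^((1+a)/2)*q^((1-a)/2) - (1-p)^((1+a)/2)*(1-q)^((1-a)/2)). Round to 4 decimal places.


Amari alpha-divergence:
D = (4/(1-alpha^2))*(1 - p^((1+a)/2)*q^((1-a)/2) - (1-p)^((1+a)/2)*(1-q)^((1-a)/2)).
alpha = 0.5, p = 0.45, q = 0.05.
e1 = (1+alpha)/2 = 0.75, e2 = (1-alpha)/2 = 0.25.
t1 = p^e1 * q^e2 = 0.45^0.75 * 0.05^0.25 = 0.259808.
t2 = (1-p)^e1 * (1-q)^e2 = 0.55^0.75 * 0.95^0.25 = 0.630526.
4/(1-alpha^2) = 5.333333.
D = 5.333333*(1 - 0.259808 - 0.630526) = 0.5849

0.5849


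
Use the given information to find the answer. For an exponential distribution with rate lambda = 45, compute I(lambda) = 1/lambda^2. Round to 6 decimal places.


Fisher information for exponential: I(lambda) = 1/lambda^2.
lambda = 45, lambda^2 = 2025.
I = 1/2025 = 0.000494

0.000494


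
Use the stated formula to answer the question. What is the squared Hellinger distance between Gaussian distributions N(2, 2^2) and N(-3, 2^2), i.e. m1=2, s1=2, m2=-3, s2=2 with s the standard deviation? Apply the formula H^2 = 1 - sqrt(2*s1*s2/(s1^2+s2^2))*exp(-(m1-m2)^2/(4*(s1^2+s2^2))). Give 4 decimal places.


Squared Hellinger distance for Gaussians:
H^2 = 1 - sqrt(2*s1*s2/(s1^2+s2^2)) * exp(-(m1-m2)^2/(4*(s1^2+s2^2))).
s1^2 = 4, s2^2 = 4, s1^2+s2^2 = 8.
sqrt(2*2*2/(8)) = 1.0.
(m1-m2)^2 = (5)^2 = 25.
exp(-25/(4*8)) = exp(-0.78125) = 0.457833.
H^2 = 1 - 1.0*0.457833 = 0.5422

0.5422


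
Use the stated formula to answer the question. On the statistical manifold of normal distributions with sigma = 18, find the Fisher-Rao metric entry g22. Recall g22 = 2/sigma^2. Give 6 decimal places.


For the 2-parameter normal family, the Fisher metric has:
  g11 = 1/sigma^2, g22 = 2/sigma^2.
sigma = 18, sigma^2 = 324.
g22 = 0.006173

0.006173


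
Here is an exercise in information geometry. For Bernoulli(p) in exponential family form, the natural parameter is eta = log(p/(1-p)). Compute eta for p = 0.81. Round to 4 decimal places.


Natural parameter for Bernoulli: eta = log(p/(1-p)).
p = 0.81, 1-p = 0.19.
p/(1-p) = 4.263158.
eta = log(4.263158) = 1.4500

1.4500


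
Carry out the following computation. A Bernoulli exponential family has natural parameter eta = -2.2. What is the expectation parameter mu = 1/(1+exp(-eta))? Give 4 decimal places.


Dual coordinate (expectation parameter) for Bernoulli:
mu = 1/(1+exp(-eta)).
eta = -2.2.
exp(-eta) = exp(2.2) = 9.025013.
mu = 1/(1+9.025013) = 0.0998

0.0998


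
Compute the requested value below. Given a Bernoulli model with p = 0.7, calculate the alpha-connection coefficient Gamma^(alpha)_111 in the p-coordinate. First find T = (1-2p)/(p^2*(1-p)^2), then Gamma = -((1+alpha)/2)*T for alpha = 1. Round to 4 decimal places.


Skewness (Amari-Chentsov) tensor: T = (1-2p)/(p^2*(1-p)^2).
p = 0.7, 1-2p = -0.4, p^2 = 0.49, (1-p)^2 = 0.09.
T = -0.4/(0.49 * 0.09) = -9.070295.
In the p-coordinate, Gamma^(alpha) = Gamma^(0) - (alpha/2)*T with Gamma^(0) = (1/2)*g'(p) = -T/2,
so Gamma^(alpha) = -((1+alpha)/2)*T.
alpha = 1, -(1+alpha)/2 = -1.0.
Gamma = -1.0 * -9.070295 = 9.0703

9.0703


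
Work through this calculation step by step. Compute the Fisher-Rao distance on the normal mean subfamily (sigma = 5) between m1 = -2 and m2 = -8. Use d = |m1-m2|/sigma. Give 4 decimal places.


On the fixed-variance normal subfamily, geodesic distance = |m1-m2|/sigma.
|-2 - -8| = 6.
sigma = 5.
d = 6/5 = 1.2000

1.2000


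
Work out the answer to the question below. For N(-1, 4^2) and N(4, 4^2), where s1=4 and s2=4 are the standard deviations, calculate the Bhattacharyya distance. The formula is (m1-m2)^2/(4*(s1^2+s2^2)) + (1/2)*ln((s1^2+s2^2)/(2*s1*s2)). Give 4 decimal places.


Bhattacharyya distance between two Gaussians:
DB = (m1-m2)^2/(4*(s1^2+s2^2)) + (1/2)*ln((s1^2+s2^2)/(2*s1*s2)).
(m1-m2)^2 = (-5)^2 = 25.
s1^2+s2^2 = 16 + 16 = 32.
term1 = 25/128 = 0.195312.
term2 = 0.5*ln(32/32.0) = 0.0.
DB = 0.195312 + 0.0 = 0.1953

0.1953


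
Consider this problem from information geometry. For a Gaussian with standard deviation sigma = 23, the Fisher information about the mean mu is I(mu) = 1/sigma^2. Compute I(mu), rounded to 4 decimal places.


The Fisher information for the mean of a normal distribution is I(mu) = 1/sigma^2.
sigma = 23, so sigma^2 = 529.
I(mu) = 1/529 = 0.0019

0.0019


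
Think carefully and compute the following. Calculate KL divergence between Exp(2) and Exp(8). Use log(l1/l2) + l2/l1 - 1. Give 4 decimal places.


KL divergence for exponential family:
KL = log(l1/l2) + l2/l1 - 1.
log(2/8) = -1.386294.
8/2 = 4.0.
KL = -1.386294 + 4.0 - 1 = 1.6137

1.6137


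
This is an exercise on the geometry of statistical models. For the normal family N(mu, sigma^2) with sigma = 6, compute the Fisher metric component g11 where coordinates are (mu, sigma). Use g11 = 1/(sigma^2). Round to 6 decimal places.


For the 2-parameter normal family, the Fisher metric has:
  g11 = 1/sigma^2, g22 = 2/sigma^2.
sigma = 6, sigma^2 = 36.
g11 = 0.027778

0.027778


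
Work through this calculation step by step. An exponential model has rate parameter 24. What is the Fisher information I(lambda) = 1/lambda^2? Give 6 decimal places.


Fisher information for exponential: I(lambda) = 1/lambda^2.
lambda = 24, lambda^2 = 576.
I = 1/576 = 0.001736

0.001736


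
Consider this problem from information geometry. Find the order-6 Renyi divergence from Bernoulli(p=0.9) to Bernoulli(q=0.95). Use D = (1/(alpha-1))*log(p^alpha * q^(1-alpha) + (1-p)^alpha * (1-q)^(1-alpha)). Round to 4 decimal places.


Renyi divergence of order alpha between Bernoulli distributions:
D = (1/(alpha-1))*log(p^alpha * q^(1-alpha) + (1-p)^alpha * (1-q)^(1-alpha)).
alpha = 6, p = 0.9, q = 0.95.
p^alpha * q^(1-alpha) = 0.9^6 * 0.95^-5 = 0.686811.
(1-p)^alpha * (1-q)^(1-alpha) = 0.1^6 * 0.05^-5 = 3.2.
sum = 0.686811 + 3.2 = 3.886811.
D = (1/5)*log(3.886811) = 0.2715

0.2715


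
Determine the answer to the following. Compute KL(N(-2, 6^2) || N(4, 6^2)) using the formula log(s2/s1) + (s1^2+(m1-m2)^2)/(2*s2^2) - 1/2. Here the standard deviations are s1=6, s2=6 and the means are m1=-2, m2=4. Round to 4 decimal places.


KL divergence between normal distributions:
KL = log(s2/s1) + (s1^2 + (m1-m2)^2)/(2*s2^2) - 1/2.
log(6/6) = 0.0.
(6^2 + (-2-4)^2)/(2*6^2) = (36 + 36)/72 = 1.0.
KL = 0.0 + 1.0 - 0.5 = 0.5000

0.5000


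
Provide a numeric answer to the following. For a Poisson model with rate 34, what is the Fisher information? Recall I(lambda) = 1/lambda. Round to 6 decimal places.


Fisher information for Poisson: I(lambda) = 1/lambda.
lambda = 34.
I(lambda) = 1/34 = 0.029412

0.029412


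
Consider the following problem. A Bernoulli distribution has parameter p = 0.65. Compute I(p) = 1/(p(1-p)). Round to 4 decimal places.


For Bernoulli(p), Fisher information is I(p) = 1/(p*(1-p)).
p = 0.65, 1-p = 0.35.
p*(1-p) = 0.2275.
I(p) = 1/0.2275 = 4.3956

4.3956


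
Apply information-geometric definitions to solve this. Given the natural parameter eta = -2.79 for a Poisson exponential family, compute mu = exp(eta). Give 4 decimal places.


Expectation parameter for Poisson exponential family:
mu = exp(eta).
eta = -2.79.
mu = exp(-2.79) = 0.0614

0.0614


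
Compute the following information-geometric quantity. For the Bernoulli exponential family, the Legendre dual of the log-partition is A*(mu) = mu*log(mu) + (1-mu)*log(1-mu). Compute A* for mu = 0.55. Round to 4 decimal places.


Legendre transform for Bernoulli:
A*(mu) = mu*log(mu) + (1-mu)*log(1-mu).
mu = 0.55, 1-mu = 0.45.
mu*log(mu) = 0.55*log(0.55) = -0.32881.
(1-mu)*log(1-mu) = 0.45*log(0.45) = -0.359328.
A* = -0.32881 + -0.359328 = -0.6881

-0.6881


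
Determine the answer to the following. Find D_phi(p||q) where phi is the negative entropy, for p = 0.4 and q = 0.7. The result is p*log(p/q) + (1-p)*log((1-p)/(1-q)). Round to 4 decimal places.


Bregman divergence with negative entropy generator:
D = p*log(p/q) + (1-p)*log((1-p)/(1-q)).
p = 0.4, q = 0.7.
p*log(p/q) = 0.4*log(0.4/0.7) = -0.223846.
(1-p)*log((1-p)/(1-q)) = 0.6*log(0.6/0.3) = 0.415888.
D = -0.223846 + 0.415888 = 0.1920

0.1920


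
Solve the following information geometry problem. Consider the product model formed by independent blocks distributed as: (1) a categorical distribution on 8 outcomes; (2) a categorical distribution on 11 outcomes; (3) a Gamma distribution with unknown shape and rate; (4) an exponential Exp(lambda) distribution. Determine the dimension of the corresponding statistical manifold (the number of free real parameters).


The dimension of a statistical manifold equals the number of free
(independent) real parameters of the model. For a product of independent
blocks the parameter counts add.
- categorical on 8 outcomes (probabilities sum to 1): 8-1 = 7.
- categorical on 11 outcomes (probabilities sum to 1): 11-1 = 10.
- Gamma (shape, rate): 2.
- exponential (lambda): 1.
Total = 7 + 10 + 2 + 1 = 20.
Dimension = 20

20


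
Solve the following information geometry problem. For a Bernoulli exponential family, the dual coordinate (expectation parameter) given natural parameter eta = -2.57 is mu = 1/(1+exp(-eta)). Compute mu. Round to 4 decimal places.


Dual coordinate (expectation parameter) for Bernoulli:
mu = 1/(1+exp(-eta)).
eta = -2.57.
exp(-eta) = exp(2.57) = 13.065824.
mu = 1/(1+13.065824) = 0.0711

0.0711


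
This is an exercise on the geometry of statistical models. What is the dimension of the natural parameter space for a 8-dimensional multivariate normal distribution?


Exponential family dimension calculation:
For 8-dim MVN: mean has 8 params, covariance has 8*9/2 = 36 unique entries.
Total dim = 8 + 36 = 44.

44


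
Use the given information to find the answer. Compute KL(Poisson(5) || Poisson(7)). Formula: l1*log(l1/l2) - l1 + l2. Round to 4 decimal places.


KL divergence for Poisson:
KL = l1*log(l1/l2) - l1 + l2.
l1 = 5, l2 = 7.
log(5/7) = -0.336472.
l1*log(l1/l2) = 5 * -0.336472 = -1.682361.
KL = -1.682361 - 5 + 7 = 0.3176

0.3176


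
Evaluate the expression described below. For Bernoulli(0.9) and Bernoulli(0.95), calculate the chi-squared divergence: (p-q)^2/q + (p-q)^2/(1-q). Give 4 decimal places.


Chi-squared divergence between Bernoulli distributions:
chi^2 = (p-q)^2/q + (p-q)^2/(1-q).
p = 0.9, q = 0.95, p-q = -0.05.
(p-q)^2 = 0.0025.
term1 = 0.0025/0.95 = 0.002632.
term2 = 0.0025/0.05 = 0.05.
chi^2 = 0.002632 + 0.05 = 0.0526

0.0526


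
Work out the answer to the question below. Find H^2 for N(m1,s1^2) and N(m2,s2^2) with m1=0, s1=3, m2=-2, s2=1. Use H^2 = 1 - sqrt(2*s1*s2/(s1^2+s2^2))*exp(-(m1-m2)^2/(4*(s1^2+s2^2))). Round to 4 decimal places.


Squared Hellinger distance for Gaussians:
H^2 = 1 - sqrt(2*s1*s2/(s1^2+s2^2)) * exp(-(m1-m2)^2/(4*(s1^2+s2^2))).
s1^2 = 9, s2^2 = 1, s1^2+s2^2 = 10.
sqrt(2*3*1/(10)) = 0.774597.
(m1-m2)^2 = (2)^2 = 4.
exp(-4/(4*10)) = exp(-0.1) = 0.904837.
H^2 = 1 - 0.774597*0.904837 = 0.2991

0.2991


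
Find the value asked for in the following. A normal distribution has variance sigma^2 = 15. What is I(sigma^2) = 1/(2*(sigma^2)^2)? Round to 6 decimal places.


Fisher information for variance: I(sigma^2) = 1/(2*sigma^4).
sigma^2 = 15, so sigma^4 = 225.
I = 1/(2*225) = 1/450 = 0.002222

0.002222


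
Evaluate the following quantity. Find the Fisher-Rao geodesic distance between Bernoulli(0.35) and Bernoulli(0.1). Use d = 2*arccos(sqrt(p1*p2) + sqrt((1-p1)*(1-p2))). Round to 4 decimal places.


Geodesic distance on Bernoulli manifold:
d(p1,p2) = 2*arccos(sqrt(p1*p2) + sqrt((1-p1)*(1-p2))).
sqrt(p1*p2) = sqrt(0.35*0.1) = 0.187083.
sqrt((1-p1)*(1-p2)) = sqrt(0.65*0.9) = 0.764853.
arg = 0.187083 + 0.764853 = 0.951936.
d = 2*arccos(0.951936) = 0.6226

0.6226


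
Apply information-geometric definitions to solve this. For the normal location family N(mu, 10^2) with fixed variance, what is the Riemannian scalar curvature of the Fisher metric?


This family has a single free parameter, so its statistical manifold
is 1-dimensional. The Riemann curvature tensor of any 1-dimensional
Riemannian manifold vanishes identically, so R = 0.

0


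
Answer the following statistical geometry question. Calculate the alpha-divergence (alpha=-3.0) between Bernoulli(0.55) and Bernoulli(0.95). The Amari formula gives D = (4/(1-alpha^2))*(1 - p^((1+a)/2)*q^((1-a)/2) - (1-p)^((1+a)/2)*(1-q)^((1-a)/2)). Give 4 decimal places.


Amari alpha-divergence:
D = (4/(1-alpha^2))*(1 - p^((1+a)/2)*q^((1-a)/2) - (1-p)^((1+a)/2)*(1-q)^((1-a)/2)).
alpha = -3.0, p = 0.55, q = 0.95.
e1 = (1+alpha)/2 = -1.0, e2 = (1-alpha)/2 = 2.0.
t1 = p^e1 * q^e2 = 0.55^-1.0 * 0.95^2.0 = 1.640909.
t2 = (1-p)^e1 * (1-q)^e2 = 0.45^-1.0 * 0.05^2.0 = 0.005556.
4/(1-alpha^2) = -0.5.
D = -0.5*(1 - 1.640909 - 0.005556) = 0.3232

0.3232


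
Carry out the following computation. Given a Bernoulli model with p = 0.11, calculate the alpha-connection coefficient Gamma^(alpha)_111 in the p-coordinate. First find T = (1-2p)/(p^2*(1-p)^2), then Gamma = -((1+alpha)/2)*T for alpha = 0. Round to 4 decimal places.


Skewness (Amari-Chentsov) tensor: T = (1-2p)/(p^2*(1-p)^2).
p = 0.11, 1-2p = 0.78, p^2 = 0.0121, (1-p)^2 = 0.7921.
T = 0.78/(0.0121 * 0.7921) = 81.382161.
In the p-coordinate, Gamma^(alpha) = Gamma^(0) - (alpha/2)*T with Gamma^(0) = (1/2)*g'(p) = -T/2,
so Gamma^(alpha) = -((1+alpha)/2)*T.
alpha = 0, -(1+alpha)/2 = -0.5.
Gamma = -0.5 * 81.382161 = -40.6911

-40.6911


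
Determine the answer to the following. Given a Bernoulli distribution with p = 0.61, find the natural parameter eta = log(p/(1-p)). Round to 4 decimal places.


Natural parameter for Bernoulli: eta = log(p/(1-p)).
p = 0.61, 1-p = 0.39.
p/(1-p) = 1.564103.
eta = log(1.564103) = 0.4473

0.4473


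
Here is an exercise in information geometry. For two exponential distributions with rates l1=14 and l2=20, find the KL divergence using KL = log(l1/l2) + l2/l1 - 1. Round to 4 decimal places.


KL divergence for exponential family:
KL = log(l1/l2) + l2/l1 - 1.
log(14/20) = -0.356675.
20/14 = 1.428571.
KL = -0.356675 + 1.428571 - 1 = 0.0719

0.0719


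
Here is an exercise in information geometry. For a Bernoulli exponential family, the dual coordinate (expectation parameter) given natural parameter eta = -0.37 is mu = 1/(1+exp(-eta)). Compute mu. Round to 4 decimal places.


Dual coordinate (expectation parameter) for Bernoulli:
mu = 1/(1+exp(-eta)).
eta = -0.37.
exp(-eta) = exp(0.37) = 1.447735.
mu = 1/(1+1.447735) = 0.4085

0.4085


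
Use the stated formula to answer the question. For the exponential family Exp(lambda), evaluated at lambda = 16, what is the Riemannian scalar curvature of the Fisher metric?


This family has a single free parameter, so its statistical manifold
is 1-dimensional. The Riemann curvature tensor of any 1-dimensional
Riemannian manifold vanishes identically, so R = 0.

0


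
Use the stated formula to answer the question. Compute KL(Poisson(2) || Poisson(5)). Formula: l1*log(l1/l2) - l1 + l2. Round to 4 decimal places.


KL divergence for Poisson:
KL = l1*log(l1/l2) - l1 + l2.
l1 = 2, l2 = 5.
log(2/5) = -0.916291.
l1*log(l1/l2) = 2 * -0.916291 = -1.832581.
KL = -1.832581 - 2 + 5 = 1.1674

1.1674


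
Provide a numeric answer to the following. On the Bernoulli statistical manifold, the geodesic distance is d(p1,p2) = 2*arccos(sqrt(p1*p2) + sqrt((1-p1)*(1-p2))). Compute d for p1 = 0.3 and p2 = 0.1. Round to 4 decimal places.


Geodesic distance on Bernoulli manifold:
d(p1,p2) = 2*arccos(sqrt(p1*p2) + sqrt((1-p1)*(1-p2))).
sqrt(p1*p2) = sqrt(0.3*0.1) = 0.173205.
sqrt((1-p1)*(1-p2)) = sqrt(0.7*0.9) = 0.793725.
arg = 0.173205 + 0.793725 = 0.96693.
d = 2*arccos(0.96693) = 0.5158

0.5158


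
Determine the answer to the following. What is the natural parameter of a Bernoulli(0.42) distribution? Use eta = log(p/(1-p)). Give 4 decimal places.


Natural parameter for Bernoulli: eta = log(p/(1-p)).
p = 0.42, 1-p = 0.58.
p/(1-p) = 0.724138.
eta = log(0.724138) = -0.3228

-0.3228


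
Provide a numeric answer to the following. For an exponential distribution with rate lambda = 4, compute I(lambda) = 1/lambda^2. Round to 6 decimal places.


Fisher information for exponential: I(lambda) = 1/lambda^2.
lambda = 4, lambda^2 = 16.
I = 1/16 = 0.062500

0.062500


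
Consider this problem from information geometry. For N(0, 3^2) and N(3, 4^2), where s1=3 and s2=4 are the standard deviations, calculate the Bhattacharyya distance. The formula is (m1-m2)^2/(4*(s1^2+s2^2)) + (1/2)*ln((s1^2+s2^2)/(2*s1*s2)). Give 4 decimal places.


Bhattacharyya distance between two Gaussians:
DB = (m1-m2)^2/(4*(s1^2+s2^2)) + (1/2)*ln((s1^2+s2^2)/(2*s1*s2)).
(m1-m2)^2 = (-3)^2 = 9.
s1^2+s2^2 = 9 + 16 = 25.
term1 = 9/100 = 0.09.
term2 = 0.5*ln(25/24.0) = 0.020411.
DB = 0.09 + 0.020411 = 0.1104

0.1104


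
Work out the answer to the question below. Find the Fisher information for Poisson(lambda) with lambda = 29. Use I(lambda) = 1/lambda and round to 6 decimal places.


Fisher information for Poisson: I(lambda) = 1/lambda.
lambda = 29.
I(lambda) = 1/29 = 0.034483

0.034483


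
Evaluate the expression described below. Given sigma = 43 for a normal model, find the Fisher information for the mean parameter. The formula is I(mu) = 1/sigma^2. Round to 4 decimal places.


The Fisher information for the mean of a normal distribution is I(mu) = 1/sigma^2.
sigma = 43, so sigma^2 = 1849.
I(mu) = 1/1849 = 0.0005

0.0005


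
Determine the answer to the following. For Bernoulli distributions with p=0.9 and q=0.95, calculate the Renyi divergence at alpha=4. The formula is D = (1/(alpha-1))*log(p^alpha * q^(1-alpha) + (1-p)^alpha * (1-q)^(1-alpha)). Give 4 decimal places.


Renyi divergence of order alpha between Bernoulli distributions:
D = (1/(alpha-1))*log(p^alpha * q^(1-alpha) + (1-p)^alpha * (1-q)^(1-alpha)).
alpha = 4, p = 0.9, q = 0.95.
p^alpha * q^(1-alpha) = 0.9^4 * 0.95^-3 = 0.765243.
(1-p)^alpha * (1-q)^(1-alpha) = 0.1^4 * 0.05^-3 = 0.8.
sum = 0.765243 + 0.8 = 1.565243.
D = (1/3)*log(1.565243) = 0.1493

0.1493


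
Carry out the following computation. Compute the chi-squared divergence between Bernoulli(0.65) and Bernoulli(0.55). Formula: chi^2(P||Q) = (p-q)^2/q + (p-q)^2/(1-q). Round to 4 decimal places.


Chi-squared divergence between Bernoulli distributions:
chi^2 = (p-q)^2/q + (p-q)^2/(1-q).
p = 0.65, q = 0.55, p-q = 0.1.
(p-q)^2 = 0.01.
term1 = 0.01/0.55 = 0.018182.
term2 = 0.01/0.45 = 0.022222.
chi^2 = 0.018182 + 0.022222 = 0.0404

0.0404


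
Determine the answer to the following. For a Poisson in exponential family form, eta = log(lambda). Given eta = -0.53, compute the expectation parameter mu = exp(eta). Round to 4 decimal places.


Expectation parameter for Poisson exponential family:
mu = exp(eta).
eta = -0.53.
mu = exp(-0.53) = 0.5886

0.5886


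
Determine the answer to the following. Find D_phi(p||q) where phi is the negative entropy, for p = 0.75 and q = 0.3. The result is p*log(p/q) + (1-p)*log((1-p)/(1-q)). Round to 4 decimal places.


Bregman divergence with negative entropy generator:
D = p*log(p/q) + (1-p)*log((1-p)/(1-q)).
p = 0.75, q = 0.3.
p*log(p/q) = 0.75*log(0.75/0.3) = 0.687218.
(1-p)*log((1-p)/(1-q)) = 0.25*log(0.25/0.7) = -0.257405.
D = 0.687218 + -0.257405 = 0.4298

0.4298


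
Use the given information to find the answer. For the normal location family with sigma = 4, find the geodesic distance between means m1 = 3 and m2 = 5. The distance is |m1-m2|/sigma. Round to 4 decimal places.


On the fixed-variance normal subfamily, geodesic distance = |m1-m2|/sigma.
|3 - 5| = 2.
sigma = 4.
d = 2/4 = 0.5000

0.5000


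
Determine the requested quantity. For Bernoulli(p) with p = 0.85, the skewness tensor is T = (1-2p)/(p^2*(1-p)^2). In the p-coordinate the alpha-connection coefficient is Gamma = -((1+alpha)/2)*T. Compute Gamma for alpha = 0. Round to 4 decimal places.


Skewness (Amari-Chentsov) tensor: T = (1-2p)/(p^2*(1-p)^2).
p = 0.85, 1-2p = -0.7, p^2 = 0.7225, (1-p)^2 = 0.0225.
T = -0.7/(0.7225 * 0.0225) = -43.060361.
In the p-coordinate, Gamma^(alpha) = Gamma^(0) - (alpha/2)*T with Gamma^(0) = (1/2)*g'(p) = -T/2,
so Gamma^(alpha) = -((1+alpha)/2)*T.
alpha = 0, -(1+alpha)/2 = -0.5.
Gamma = -0.5 * -43.060361 = 21.5302

21.5302


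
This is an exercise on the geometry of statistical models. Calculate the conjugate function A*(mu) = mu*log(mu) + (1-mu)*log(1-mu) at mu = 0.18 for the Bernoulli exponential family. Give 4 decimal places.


Legendre transform for Bernoulli:
A*(mu) = mu*log(mu) + (1-mu)*log(1-mu).
mu = 0.18, 1-mu = 0.82.
mu*log(mu) = 0.18*log(0.18) = -0.308664.
(1-mu)*log(1-mu) = 0.82*log(0.82) = -0.16273.
A* = -0.308664 + -0.16273 = -0.4714

-0.4714


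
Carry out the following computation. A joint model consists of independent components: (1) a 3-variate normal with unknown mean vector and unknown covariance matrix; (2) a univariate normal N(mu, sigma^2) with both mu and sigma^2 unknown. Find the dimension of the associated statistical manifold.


The dimension of a statistical manifold equals the number of free
(independent) real parameters of the model. For a product of independent
blocks the parameter counts add.
- 3-variate normal: 3 (mean) + 3*4/2 = 6 (symmetric covariance) = 9.
- normal (mu, sigma^2): 2.
Total = 9 + 2 = 11.
Dimension = 11

11


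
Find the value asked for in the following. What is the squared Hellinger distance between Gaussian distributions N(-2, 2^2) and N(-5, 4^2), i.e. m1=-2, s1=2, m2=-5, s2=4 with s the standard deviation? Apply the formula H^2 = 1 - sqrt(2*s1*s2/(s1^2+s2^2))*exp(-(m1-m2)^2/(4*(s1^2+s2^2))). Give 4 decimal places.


Squared Hellinger distance for Gaussians:
H^2 = 1 - sqrt(2*s1*s2/(s1^2+s2^2)) * exp(-(m1-m2)^2/(4*(s1^2+s2^2))).
s1^2 = 4, s2^2 = 16, s1^2+s2^2 = 20.
sqrt(2*2*4/(20)) = 0.894427.
(m1-m2)^2 = (3)^2 = 9.
exp(-9/(4*20)) = exp(-0.1125) = 0.893597.
H^2 = 1 - 0.894427*0.893597 = 0.2007

0.2007


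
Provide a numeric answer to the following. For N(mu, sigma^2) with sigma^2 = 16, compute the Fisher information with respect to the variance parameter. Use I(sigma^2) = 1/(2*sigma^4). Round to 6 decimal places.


Fisher information for variance: I(sigma^2) = 1/(2*sigma^4).
sigma^2 = 16, so sigma^4 = 256.
I = 1/(2*256) = 1/512 = 0.001953

0.001953


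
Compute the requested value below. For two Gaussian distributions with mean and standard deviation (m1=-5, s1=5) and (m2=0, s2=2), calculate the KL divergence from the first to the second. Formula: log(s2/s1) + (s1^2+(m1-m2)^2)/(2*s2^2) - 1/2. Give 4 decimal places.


KL divergence between normal distributions:
KL = log(s2/s1) + (s1^2 + (m1-m2)^2)/(2*s2^2) - 1/2.
log(2/5) = -0.916291.
(5^2 + (-5-0)^2)/(2*2^2) = (25 + 25)/8 = 6.25.
KL = -0.916291 + 6.25 - 0.5 = 4.8337

4.8337


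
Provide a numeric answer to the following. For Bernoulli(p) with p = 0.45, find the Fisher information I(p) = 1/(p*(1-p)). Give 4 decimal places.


For Bernoulli(p), Fisher information is I(p) = 1/(p*(1-p)).
p = 0.45, 1-p = 0.55.
p*(1-p) = 0.2475.
I(p) = 1/0.2475 = 4.0404

4.0404


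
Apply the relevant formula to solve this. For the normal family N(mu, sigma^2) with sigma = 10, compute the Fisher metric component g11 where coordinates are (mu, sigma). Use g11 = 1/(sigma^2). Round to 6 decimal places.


For the 2-parameter normal family, the Fisher metric has:
  g11 = 1/sigma^2, g22 = 2/sigma^2.
sigma = 10, sigma^2 = 100.
g11 = 0.010000

0.010000


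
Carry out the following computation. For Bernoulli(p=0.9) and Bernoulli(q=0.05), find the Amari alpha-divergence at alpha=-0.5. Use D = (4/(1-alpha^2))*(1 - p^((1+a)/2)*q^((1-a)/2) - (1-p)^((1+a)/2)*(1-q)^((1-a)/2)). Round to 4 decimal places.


Amari alpha-divergence:
D = (4/(1-alpha^2))*(1 - p^((1+a)/2)*q^((1-a)/2) - (1-p)^((1+a)/2)*(1-q)^((1-a)/2)).
alpha = -0.5, p = 0.9, q = 0.05.
e1 = (1+alpha)/2 = 0.25, e2 = (1-alpha)/2 = 0.75.
t1 = p^e1 * q^e2 = 0.9^0.25 * 0.05^0.75 = 0.102988.
t2 = (1-p)^e1 * (1-q)^e2 = 0.1^0.25 * 0.95^0.75 = 0.541119.
4/(1-alpha^2) = 5.333333.
D = 5.333333*(1 - 0.102988 - 0.541119) = 1.8981

1.8981


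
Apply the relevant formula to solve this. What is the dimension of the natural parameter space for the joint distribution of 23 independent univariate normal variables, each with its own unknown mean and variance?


Exponential family dimension calculation:
Each univariate normal has two natural parameters (mu/sigma^2 and -1/(2 sigma^2)).
With 23 independent components, dim = 2 * 23 = 46.

46


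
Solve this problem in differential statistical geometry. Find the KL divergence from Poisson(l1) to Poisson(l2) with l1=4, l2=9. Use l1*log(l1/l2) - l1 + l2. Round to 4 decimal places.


KL divergence for Poisson:
KL = l1*log(l1/l2) - l1 + l2.
l1 = 4, l2 = 9.
log(4/9) = -0.81093.
l1*log(l1/l2) = 4 * -0.81093 = -3.243721.
KL = -3.243721 - 4 + 9 = 1.7563

1.7563


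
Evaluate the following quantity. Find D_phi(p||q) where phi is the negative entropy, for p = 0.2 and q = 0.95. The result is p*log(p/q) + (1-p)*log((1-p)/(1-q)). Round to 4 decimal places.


Bregman divergence with negative entropy generator:
D = p*log(p/q) + (1-p)*log((1-p)/(1-q)).
p = 0.2, q = 0.95.
p*log(p/q) = 0.2*log(0.2/0.95) = -0.311629.
(1-p)*log((1-p)/(1-q)) = 0.8*log(0.8/0.05) = 2.218071.
D = -0.311629 + 2.218071 = 1.9064

1.9064


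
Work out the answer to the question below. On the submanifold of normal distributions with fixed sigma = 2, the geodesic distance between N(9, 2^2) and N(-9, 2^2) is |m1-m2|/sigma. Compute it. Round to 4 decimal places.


On the fixed-variance normal subfamily, geodesic distance = |m1-m2|/sigma.
|9 - -9| = 18.
sigma = 2.
d = 18/2 = 9.0000

9.0000


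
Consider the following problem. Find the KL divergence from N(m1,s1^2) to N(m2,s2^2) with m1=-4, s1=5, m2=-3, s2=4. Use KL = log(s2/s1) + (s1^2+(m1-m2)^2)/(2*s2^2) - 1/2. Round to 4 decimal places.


KL divergence between normal distributions:
KL = log(s2/s1) + (s1^2 + (m1-m2)^2)/(2*s2^2) - 1/2.
log(4/5) = -0.223144.
(5^2 + (-4--3)^2)/(2*4^2) = (25 + 1)/32 = 0.8125.
KL = -0.223144 + 0.8125 - 0.5 = 0.0894

0.0894


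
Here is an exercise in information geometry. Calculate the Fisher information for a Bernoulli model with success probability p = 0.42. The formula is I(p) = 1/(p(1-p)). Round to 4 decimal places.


For Bernoulli(p), Fisher information is I(p) = 1/(p*(1-p)).
p = 0.42, 1-p = 0.58.
p*(1-p) = 0.2436.
I(p) = 1/0.2436 = 4.1051

4.1051


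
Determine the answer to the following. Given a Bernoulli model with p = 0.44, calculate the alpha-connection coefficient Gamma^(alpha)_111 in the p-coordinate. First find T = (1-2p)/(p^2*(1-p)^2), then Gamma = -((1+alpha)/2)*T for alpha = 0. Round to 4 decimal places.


Skewness (Amari-Chentsov) tensor: T = (1-2p)/(p^2*(1-p)^2).
p = 0.44, 1-2p = 0.12, p^2 = 0.1936, (1-p)^2 = 0.3136.
T = 0.12/(0.1936 * 0.3136) = 1.976514.
In the p-coordinate, Gamma^(alpha) = Gamma^(0) - (alpha/2)*T with Gamma^(0) = (1/2)*g'(p) = -T/2,
so Gamma^(alpha) = -((1+alpha)/2)*T.
alpha = 0, -(1+alpha)/2 = -0.5.
Gamma = -0.5 * 1.976514 = -0.9883

-0.9883


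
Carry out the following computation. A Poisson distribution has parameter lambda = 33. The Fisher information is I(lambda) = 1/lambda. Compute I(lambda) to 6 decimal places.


Fisher information for Poisson: I(lambda) = 1/lambda.
lambda = 33.
I(lambda) = 1/33 = 0.030303

0.030303


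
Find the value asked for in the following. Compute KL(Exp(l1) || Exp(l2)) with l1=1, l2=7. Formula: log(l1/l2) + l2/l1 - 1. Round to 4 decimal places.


KL divergence for exponential family:
KL = log(l1/l2) + l2/l1 - 1.
log(1/7) = -1.94591.
7/1 = 7.0.
KL = -1.94591 + 7.0 - 1 = 4.0541

4.0541


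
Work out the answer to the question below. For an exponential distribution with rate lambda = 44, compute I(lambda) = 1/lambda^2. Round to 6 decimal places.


Fisher information for exponential: I(lambda) = 1/lambda^2.
lambda = 44, lambda^2 = 1936.
I = 1/1936 = 0.000517

0.000517


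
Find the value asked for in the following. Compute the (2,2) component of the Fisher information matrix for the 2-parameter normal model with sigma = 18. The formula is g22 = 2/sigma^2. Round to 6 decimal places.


For the 2-parameter normal family, the Fisher metric has:
  g11 = 1/sigma^2, g22 = 2/sigma^2.
sigma = 18, sigma^2 = 324.
g22 = 0.006173

0.006173


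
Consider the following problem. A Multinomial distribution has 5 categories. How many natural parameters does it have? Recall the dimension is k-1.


Exponential family dimension calculation:
For Multinomial with k=5 categories, dim = k-1 = 4.

4


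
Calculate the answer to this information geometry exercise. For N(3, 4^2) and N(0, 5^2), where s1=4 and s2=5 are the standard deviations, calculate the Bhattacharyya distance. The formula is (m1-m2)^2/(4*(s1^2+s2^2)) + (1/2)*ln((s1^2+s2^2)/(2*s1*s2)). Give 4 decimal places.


Bhattacharyya distance between two Gaussians:
DB = (m1-m2)^2/(4*(s1^2+s2^2)) + (1/2)*ln((s1^2+s2^2)/(2*s1*s2)).
(m1-m2)^2 = (3)^2 = 9.
s1^2+s2^2 = 16 + 25 = 41.
term1 = 9/164 = 0.054878.
term2 = 0.5*ln(41/40.0) = 0.012346.
DB = 0.054878 + 0.012346 = 0.0672

0.0672


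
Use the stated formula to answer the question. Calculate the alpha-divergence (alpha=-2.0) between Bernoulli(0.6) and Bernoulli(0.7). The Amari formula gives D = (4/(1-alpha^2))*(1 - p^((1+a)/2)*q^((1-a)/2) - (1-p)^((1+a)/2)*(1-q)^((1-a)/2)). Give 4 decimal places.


Amari alpha-divergence:
D = (4/(1-alpha^2))*(1 - p^((1+a)/2)*q^((1-a)/2) - (1-p)^((1+a)/2)*(1-q)^((1-a)/2)).
alpha = -2.0, p = 0.6, q = 0.7.
e1 = (1+alpha)/2 = -0.5, e2 = (1-alpha)/2 = 1.5.
t1 = p^e1 * q^e2 = 0.6^-0.5 * 0.7^1.5 = 0.756086.
t2 = (1-p)^e1 * (1-q)^e2 = 0.4^-0.5 * 0.3^1.5 = 0.259808.
4/(1-alpha^2) = -1.333333.
D = -1.333333*(1 - 0.756086 - 0.259808) = 0.0212

0.0212


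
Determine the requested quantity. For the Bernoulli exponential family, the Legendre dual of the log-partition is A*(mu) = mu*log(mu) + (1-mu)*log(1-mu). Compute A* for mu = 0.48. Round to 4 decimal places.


Legendre transform for Bernoulli:
A*(mu) = mu*log(mu) + (1-mu)*log(1-mu).
mu = 0.48, 1-mu = 0.52.
mu*log(mu) = 0.48*log(0.48) = -0.352305.
(1-mu)*log(1-mu) = 0.52*log(0.52) = -0.340042.
A* = -0.352305 + -0.340042 = -0.6923

-0.6923


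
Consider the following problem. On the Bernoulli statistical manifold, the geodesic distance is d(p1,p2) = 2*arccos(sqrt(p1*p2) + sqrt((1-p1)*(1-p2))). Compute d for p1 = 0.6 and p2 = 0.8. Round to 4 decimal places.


Geodesic distance on Bernoulli manifold:
d(p1,p2) = 2*arccos(sqrt(p1*p2) + sqrt((1-p1)*(1-p2))).
sqrt(p1*p2) = sqrt(0.6*0.8) = 0.69282.
sqrt((1-p1)*(1-p2)) = sqrt(0.4*0.2) = 0.282843.
arg = 0.69282 + 0.282843 = 0.975663.
d = 2*arccos(0.975663) = 0.4421

0.4421


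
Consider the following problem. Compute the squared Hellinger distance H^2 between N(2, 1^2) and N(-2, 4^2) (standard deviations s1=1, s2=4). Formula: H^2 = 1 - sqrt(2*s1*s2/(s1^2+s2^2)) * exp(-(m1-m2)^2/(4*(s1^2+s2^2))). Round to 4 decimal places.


Squared Hellinger distance for Gaussians:
H^2 = 1 - sqrt(2*s1*s2/(s1^2+s2^2)) * exp(-(m1-m2)^2/(4*(s1^2+s2^2))).
s1^2 = 1, s2^2 = 16, s1^2+s2^2 = 17.
sqrt(2*1*4/(17)) = 0.685994.
(m1-m2)^2 = (4)^2 = 16.
exp(-16/(4*17)) = exp(-0.235294) = 0.790338.
H^2 = 1 - 0.685994*0.790338 = 0.4578

0.4578
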